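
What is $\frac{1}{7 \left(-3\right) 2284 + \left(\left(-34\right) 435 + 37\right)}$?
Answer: $- \frac{1}{62717} \approx -1.5945 \cdot 10^{-5}$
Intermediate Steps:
$\frac{1}{7 \left(-3\right) 2284 + \left(\left(-34\right) 435 + 37\right)} = \frac{1}{\left(-21\right) 2284 + \left(-14790 + 37\right)} = \frac{1}{-47964 - 14753} = \frac{1}{-62717} = - \frac{1}{62717}$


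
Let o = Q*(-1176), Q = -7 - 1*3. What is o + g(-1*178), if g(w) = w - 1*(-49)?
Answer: 11631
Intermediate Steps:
Q = -10 (Q = -7 - 3 = -10)
g(w) = 49 + w (g(w) = w + 49 = 49 + w)
o = 11760 (o = -10*(-1176) = 11760)
o + g(-1*178) = 11760 + (49 - 1*178) = 11760 + (49 - 178) = 11760 - 129 = 11631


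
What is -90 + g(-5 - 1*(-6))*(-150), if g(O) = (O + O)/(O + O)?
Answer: -240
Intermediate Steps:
g(O) = 1 (g(O) = (2*O)/((2*O)) = (2*O)*(1/(2*O)) = 1)
-90 + g(-5 - 1*(-6))*(-150) = -90 + 1*(-150) = -90 - 150 = -240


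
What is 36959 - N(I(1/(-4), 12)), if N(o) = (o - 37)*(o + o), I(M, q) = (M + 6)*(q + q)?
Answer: 9083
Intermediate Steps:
I(M, q) = 2*q*(6 + M) (I(M, q) = (6 + M)*(2*q) = 2*q*(6 + M))
N(o) = 2*o*(-37 + o) (N(o) = (-37 + o)*(2*o) = 2*o*(-37 + o))
36959 - N(I(1/(-4), 12)) = 36959 - 2*2*12*(6 + 1/(-4))*(-37 + 2*12*(6 + 1/(-4))) = 36959 - 2*2*12*(6 - ¼)*(-37 + 2*12*(6 - ¼)) = 36959 - 2*2*12*(23/4)*(-37 + 2*12*(23/4)) = 36959 - 2*138*(-37 + 138) = 36959 - 2*138*101 = 36959 - 1*27876 = 36959 - 27876 = 9083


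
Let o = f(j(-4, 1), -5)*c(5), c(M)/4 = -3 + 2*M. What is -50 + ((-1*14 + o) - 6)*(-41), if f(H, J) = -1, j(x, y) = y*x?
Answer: 1918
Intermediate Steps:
j(x, y) = x*y
c(M) = -12 + 8*M (c(M) = 4*(-3 + 2*M) = -12 + 8*M)
o = -28 (o = -(-12 + 8*5) = -(-12 + 40) = -1*28 = -28)
-50 + ((-1*14 + o) - 6)*(-41) = -50 + ((-1*14 - 28) - 6)*(-41) = -50 + ((-14 - 28) - 6)*(-41) = -50 + (-42 - 6)*(-41) = -50 - 48*(-41) = -50 + 1968 = 1918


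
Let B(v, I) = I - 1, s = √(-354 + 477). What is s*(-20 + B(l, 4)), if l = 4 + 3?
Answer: -17*√123 ≈ -188.54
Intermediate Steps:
s = √123 ≈ 11.091
l = 7
B(v, I) = -1 + I
s*(-20 + B(l, 4)) = √123*(-20 + (-1 + 4)) = √123*(-20 + 3) = √123*(-17) = -17*√123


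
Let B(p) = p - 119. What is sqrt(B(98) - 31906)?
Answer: I*sqrt(31927) ≈ 178.68*I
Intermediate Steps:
B(p) = -119 + p
sqrt(B(98) - 31906) = sqrt((-119 + 98) - 31906) = sqrt(-21 - 31906) = sqrt(-31927) = I*sqrt(31927)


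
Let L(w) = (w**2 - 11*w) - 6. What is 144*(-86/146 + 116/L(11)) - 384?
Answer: -237456/73 ≈ -3252.8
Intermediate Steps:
L(w) = -6 + w**2 - 11*w
144*(-86/146 + 116/L(11)) - 384 = 144*(-86/146 + 116/(-6 + 11**2 - 11*11)) - 384 = 144*(-86*1/146 + 116/(-6 + 121 - 121)) - 384 = 144*(-43/73 + 116/(-6)) - 384 = 144*(-43/73 + 116*(-1/6)) - 384 = 144*(-43/73 - 58/3) - 384 = 144*(-4363/219) - 384 = -209424/73 - 384 = -237456/73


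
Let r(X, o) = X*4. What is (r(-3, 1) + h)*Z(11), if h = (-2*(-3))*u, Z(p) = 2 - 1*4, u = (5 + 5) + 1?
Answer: -108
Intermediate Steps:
r(X, o) = 4*X
u = 11 (u = 10 + 1 = 11)
Z(p) = -2 (Z(p) = 2 - 4 = -2)
h = 66 (h = -2*(-3)*11 = 6*11 = 66)
(r(-3, 1) + h)*Z(11) = (4*(-3) + 66)*(-2) = (-12 + 66)*(-2) = 54*(-2) = -108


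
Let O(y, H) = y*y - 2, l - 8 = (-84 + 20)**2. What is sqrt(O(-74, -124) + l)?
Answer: sqrt(9578) ≈ 97.867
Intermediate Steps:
l = 4104 (l = 8 + (-84 + 20)**2 = 8 + (-64)**2 = 8 + 4096 = 4104)
O(y, H) = -2 + y**2 (O(y, H) = y**2 - 2 = -2 + y**2)
sqrt(O(-74, -124) + l) = sqrt((-2 + (-74)**2) + 4104) = sqrt((-2 + 5476) + 4104) = sqrt(5474 + 4104) = sqrt(9578)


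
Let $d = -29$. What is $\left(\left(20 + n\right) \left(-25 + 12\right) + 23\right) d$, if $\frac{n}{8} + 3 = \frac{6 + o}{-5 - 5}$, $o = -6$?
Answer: $-2175$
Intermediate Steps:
$n = -24$ ($n = -24 + 8 \frac{6 - 6}{-5 - 5} = -24 + 8 \frac{0}{-10} = -24 + 8 \cdot 0 \left(- \frac{1}{10}\right) = -24 + 8 \cdot 0 = -24 + 0 = -24$)
$\left(\left(20 + n\right) \left(-25 + 12\right) + 23\right) d = \left(\left(20 - 24\right) \left(-25 + 12\right) + 23\right) \left(-29\right) = \left(\left(-4\right) \left(-13\right) + 23\right) \left(-29\right) = \left(52 + 23\right) \left(-29\right) = 75 \left(-29\right) = -2175$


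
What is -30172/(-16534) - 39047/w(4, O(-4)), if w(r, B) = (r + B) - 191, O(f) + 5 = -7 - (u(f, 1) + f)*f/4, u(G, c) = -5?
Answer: 325939437/1719536 ≈ 189.55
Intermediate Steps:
O(f) = -12 - f*(-5 + f)/4 (O(f) = -5 + (-7 - (-5 + f)*f/4) = -5 + (-7 - f*(-5 + f)/4) = -12 - f*(-5 + f)/4)
w(r, B) = -191 + B + r (w(r, B) = (B + r) - 191 = -191 + B + r)
-30172/(-16534) - 39047/w(4, O(-4)) = -30172/(-16534) - 39047/(-191 + (-12 - ¼*(-4)² + (5/4)*(-4)) + 4) = -30172*(-1/16534) - 39047/(-191 + (-12 - ¼*16 - 5) + 4) = 15086/8267 - 39047/(-191 + (-12 - 4 - 5) + 4) = 15086/8267 - 39047/(-191 - 21 + 4) = 15086/8267 - 39047/(-208) = 15086/8267 - 39047*(-1/208) = 15086/8267 + 39047/208 = 325939437/1719536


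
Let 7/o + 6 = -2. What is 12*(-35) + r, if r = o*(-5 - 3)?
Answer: -413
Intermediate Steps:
o = -7/8 (o = 7/(-6 - 2) = 7/(-8) = 7*(-1/8) = -7/8 ≈ -0.87500)
r = 7 (r = -7*(-5 - 3)/8 = -7/8*(-8) = 7)
12*(-35) + r = 12*(-35) + 7 = -420 + 7 = -413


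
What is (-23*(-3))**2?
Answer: 4761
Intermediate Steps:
(-23*(-3))**2 = 69**2 = 4761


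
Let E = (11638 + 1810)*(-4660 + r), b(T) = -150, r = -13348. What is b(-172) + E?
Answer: -242171734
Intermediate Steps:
E = -242171584 (E = (11638 + 1810)*(-4660 - 13348) = 13448*(-18008) = -242171584)
b(-172) + E = -150 - 242171584 = -242171734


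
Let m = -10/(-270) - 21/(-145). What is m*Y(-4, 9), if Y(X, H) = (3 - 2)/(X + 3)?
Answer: -712/3915 ≈ -0.18186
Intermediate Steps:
Y(X, H) = 1/(3 + X)
m = 712/3915 (m = -10*(-1/270) - 21*(-1/145) = 1/27 + 21/145 = 712/3915 ≈ 0.18186)
m*Y(-4, 9) = 712/(3915*(3 - 4)) = (712/3915)/(-1) = (712/3915)*(-1) = -712/3915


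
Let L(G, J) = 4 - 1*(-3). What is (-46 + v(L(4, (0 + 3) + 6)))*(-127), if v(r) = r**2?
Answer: -381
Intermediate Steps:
L(G, J) = 7 (L(G, J) = 4 + 3 = 7)
(-46 + v(L(4, (0 + 3) + 6)))*(-127) = (-46 + 7**2)*(-127) = (-46 + 49)*(-127) = 3*(-127) = -381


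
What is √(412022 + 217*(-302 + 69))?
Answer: √361461 ≈ 601.22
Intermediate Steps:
√(412022 + 217*(-302 + 69)) = √(412022 + 217*(-233)) = √(412022 - 50561) = √361461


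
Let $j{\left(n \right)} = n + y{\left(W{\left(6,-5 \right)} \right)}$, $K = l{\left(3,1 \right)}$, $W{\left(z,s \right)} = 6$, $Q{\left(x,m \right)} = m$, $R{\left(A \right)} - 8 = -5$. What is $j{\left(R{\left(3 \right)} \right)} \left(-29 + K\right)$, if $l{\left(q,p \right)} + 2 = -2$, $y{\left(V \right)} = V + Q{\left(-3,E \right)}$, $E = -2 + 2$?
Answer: $-297$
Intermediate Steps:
$R{\left(A \right)} = 3$ ($R{\left(A \right)} = 8 - 5 = 3$)
$E = 0$
$y{\left(V \right)} = V$ ($y{\left(V \right)} = V + 0 = V$)
$l{\left(q,p \right)} = -4$ ($l{\left(q,p \right)} = -2 - 2 = -4$)
$K = -4$
$j{\left(n \right)} = 6 + n$ ($j{\left(n \right)} = n + 6 = 6 + n$)
$j{\left(R{\left(3 \right)} \right)} \left(-29 + K\right) = \left(6 + 3\right) \left(-29 - 4\right) = 9 \left(-33\right) = -297$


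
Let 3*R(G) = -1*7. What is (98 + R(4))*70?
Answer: 20090/3 ≈ 6696.7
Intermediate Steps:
R(G) = -7/3 (R(G) = (-1*7)/3 = (⅓)*(-7) = -7/3)
(98 + R(4))*70 = (98 - 7/3)*70 = (287/3)*70 = 20090/3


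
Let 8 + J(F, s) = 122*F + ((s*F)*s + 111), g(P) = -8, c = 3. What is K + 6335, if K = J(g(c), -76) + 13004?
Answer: -27742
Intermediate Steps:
J(F, s) = 103 + 122*F + F*s**2 (J(F, s) = -8 + (122*F + ((s*F)*s + 111)) = -8 + (122*F + ((F*s)*s + 111)) = -8 + (122*F + (F*s**2 + 111)) = -8 + (122*F + (111 + F*s**2)) = -8 + (111 + 122*F + F*s**2) = 103 + 122*F + F*s**2)
K = -34077 (K = (103 + 122*(-8) - 8*(-76)**2) + 13004 = (103 - 976 - 8*5776) + 13004 = (103 - 976 - 46208) + 13004 = -47081 + 13004 = -34077)
K + 6335 = -34077 + 6335 = -27742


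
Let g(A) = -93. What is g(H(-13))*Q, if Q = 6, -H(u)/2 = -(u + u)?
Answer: -558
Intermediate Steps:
H(u) = 4*u (H(u) = -(-2)*(u + u) = -(-2)*2*u = -(-4)*u = 4*u)
g(H(-13))*Q = -93*6 = -558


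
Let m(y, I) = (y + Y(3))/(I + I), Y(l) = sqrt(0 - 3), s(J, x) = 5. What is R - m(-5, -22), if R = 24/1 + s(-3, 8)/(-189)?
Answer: 198419/8316 + I*sqrt(3)/44 ≈ 23.86 + 0.039365*I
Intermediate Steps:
Y(l) = I*sqrt(3) (Y(l) = sqrt(-3) = I*sqrt(3))
R = 4531/189 (R = 24/1 + 5/(-189) = 24*1 + 5*(-1/189) = 24 - 5/189 = 4531/189 ≈ 23.974)
m(y, I) = (y + I*sqrt(3))/(2*I) (m(y, I) = (y + I*sqrt(3))/(I + I) = (y + I*sqrt(3))/((2*I)) = (y + I*sqrt(3))*(1/(2*I)) = (y + I*sqrt(3))/(2*I))
R - m(-5, -22) = 4531/189 - (-5 + I*sqrt(3))/(2*(-22)) = 4531/189 - (-1)*(-5 + I*sqrt(3))/(2*22) = 4531/189 - (5/44 - I*sqrt(3)/44) = 4531/189 + (-5/44 + I*sqrt(3)/44) = 198419/8316 + I*sqrt(3)/44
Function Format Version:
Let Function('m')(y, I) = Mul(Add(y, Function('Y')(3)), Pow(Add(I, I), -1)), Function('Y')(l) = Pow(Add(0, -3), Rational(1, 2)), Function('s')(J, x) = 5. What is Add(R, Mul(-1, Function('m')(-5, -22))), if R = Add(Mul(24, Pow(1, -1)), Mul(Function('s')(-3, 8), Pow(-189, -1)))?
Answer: Add(Rational(198419, 8316), Mul(Rational(1, 44), I, Pow(3, Rational(1, 2)))) ≈ Add(23.860, Mul(0.039365, I))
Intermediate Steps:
Function('Y')(l) = Mul(I, Pow(3, Rational(1, 2))) (Function('Y')(l) = Pow(-3, Rational(1, 2)) = Mul(I, Pow(3, Rational(1, 2))))
R = Rational(4531, 189) (R = Add(Mul(24, Pow(1, -1)), Mul(5, Pow(-189, -1))) = Add(Mul(24, 1), Mul(5, Rational(-1, 189))) = Add(24, Rational(-5, 189)) = Rational(4531, 189) ≈ 23.974)
Function('m')(y, I) = Mul(Rational(1, 2), Pow(I, -1), Add(y, Mul(I, Pow(3, Rational(1, 2))))) (Function('m')(y, I) = Mul(Add(y, Mul(I, Pow(3, Rational(1, 2)))), Pow(Add(I, I), -1)) = Mul(Add(y, Mul(I, Pow(3, Rational(1, 2)))), Pow(Mul(2, I), -1)) = Mul(Add(y, Mul(I, Pow(3, Rational(1, 2)))), Mul(Rational(1, 2), Pow(I, -1))) = Mul(Rational(1, 2), Pow(I, -1), Add(y, Mul(I, Pow(3, Rational(1, 2))))))
Add(R, Mul(-1, Function('m')(-5, -22))) = Add(Rational(4531, 189), Mul(-1, Mul(Rational(1, 2), Pow(-22, -1), Add(-5, Mul(I, Pow(3, Rational(1, 2))))))) = Add(Rational(4531, 189), Mul(-1, Mul(Rational(1, 2), Rational(-1, 22), Add(-5, Mul(I, Pow(3, Rational(1, 2))))))) = Add(Rational(4531, 189), Mul(-1, Add(Rational(5, 44), Mul(Rational(-1, 44), I, Pow(3, Rational(1, 2)))))) = Add(Rational(4531, 189), Add(Rational(-5, 44), Mul(Rational(1, 44), I, Pow(3, Rational(1, 2))))) = Add(Rational(198419, 8316), Mul(Rational(1, 44), I, Pow(3, Rational(1, 2))))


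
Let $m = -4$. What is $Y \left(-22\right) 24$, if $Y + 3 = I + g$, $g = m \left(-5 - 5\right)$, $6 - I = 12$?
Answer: $-16368$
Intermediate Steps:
$I = -6$ ($I = 6 - 12 = -6$)
$g = 40$ ($g = - 4 \left(-5 - 5\right) = \left(-4\right) \left(-10\right) = 40$)
$Y = 31$ ($Y = -3 + \left(-6 + 40\right) = -3 + 34 = 31$)
$Y \left(-22\right) 24 = 31 \left(-22\right) 24 = \left(-682\right) 24 = -16368$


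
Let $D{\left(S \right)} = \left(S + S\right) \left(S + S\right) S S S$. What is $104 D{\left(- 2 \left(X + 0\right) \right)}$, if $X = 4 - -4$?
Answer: $-436207616$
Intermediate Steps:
$X = 8$ ($X = 4 + 4 = 8$)
$D{\left(S \right)} = 4 S^{5}$ ($D{\left(S \right)} = 2 S 2 S S S^{2} = 4 S^{2} S S^{2} = 4 S^{3} S^{2} = 4 S^{5}$)
$104 D{\left(- 2 \left(X + 0\right) \right)} = 104 \cdot 4 \left(- 2 \left(8 + 0\right)\right)^{5} = 104 \cdot 4 \left(\left(-2\right) 8\right)^{5} = 104 \cdot 4 \left(-16\right)^{5} = 104 \cdot 4 \left(-1048576\right) = 104 \left(-4194304\right) = -436207616$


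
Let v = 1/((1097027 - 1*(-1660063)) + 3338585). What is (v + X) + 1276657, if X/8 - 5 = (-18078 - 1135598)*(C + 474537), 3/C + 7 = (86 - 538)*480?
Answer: -5792409894563216843299108/1322560317725 ≈ -4.3797e+12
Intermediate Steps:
C = -3/216967 (C = 3/(-7 + (86 - 538)*480) = 3/(-7 - 452*480) = 3/(-7 - 216960) = 3/(-216967) = 3*(-1/216967) = -3/216967 ≈ -1.3827e-5)
X = -950249411758189928/216967 (X = 40 + 8*((-18078 - 1135598)*(-3/216967 + 474537)) = 40 + 8*(-1153676*102958869276/216967) = 40 + 8*(-118781176470858576/216967) = 40 - 950249411766868608/216967 = -950249411758189928/216967 ≈ -4.3797e+12)
v = 1/6095675 (v = 1/((1097027 + 1660063) + 3338585) = 1/(2757090 + 3338585) = 1/6095675 ≈ 1.6405e-7)
(v + X) + 1276657 = (1/6095675 - 950249411758189928/216967) + 1276657 = -5792411583019104389144433/1322560317725 + 1276657 = -5792409894563216843299108/1322560317725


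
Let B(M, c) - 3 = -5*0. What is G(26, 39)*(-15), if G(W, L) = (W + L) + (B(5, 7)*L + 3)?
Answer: -2775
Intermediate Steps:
B(M, c) = 3 (B(M, c) = 3 - 5*0 = 3 + 0 = 3)
G(W, L) = 3 + W + 4*L (G(W, L) = (W + L) + (3*L + 3) = (L + W) + (3 + 3*L) = 3 + W + 4*L)
G(26, 39)*(-15) = (3 + 26 + 4*39)*(-15) = (3 + 26 + 156)*(-15) = 185*(-15) = -2775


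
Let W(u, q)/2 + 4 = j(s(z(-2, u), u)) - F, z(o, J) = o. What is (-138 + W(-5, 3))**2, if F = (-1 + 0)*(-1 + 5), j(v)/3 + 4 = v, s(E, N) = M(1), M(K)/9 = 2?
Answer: 2916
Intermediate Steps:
M(K) = 18 (M(K) = 9*2 = 18)
s(E, N) = 18
j(v) = -12 + 3*v
F = -4 (F = -1*4 = -4)
W(u, q) = 84 (W(u, q) = -8 + 2*((-12 + 3*18) - 1*(-4)) = -8 + 2*((-12 + 54) + 4) = -8 + 2*(42 + 4) = -8 + 2*46 = -8 + 92 = 84)
(-138 + W(-5, 3))**2 = (-138 + 84)**2 = (-54)**2 = 2916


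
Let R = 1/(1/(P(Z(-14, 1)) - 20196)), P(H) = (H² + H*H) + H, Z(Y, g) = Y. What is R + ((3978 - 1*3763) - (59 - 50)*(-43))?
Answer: -19216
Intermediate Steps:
P(H) = H + 2*H² (P(H) = (H² + H²) + H = 2*H² + H = H + 2*H²)
R = -19818 (R = 1/(1/(-14*(1 + 2*(-14)) - 20196)) = 1/(1/(-14*(1 - 28) - 20196)) = 1/(1/(-14*(-27) - 20196)) = 1/(1/(378 - 20196)) = 1/(1/(-19818)) = 1/(-1/19818) = -19818)
R + ((3978 - 1*3763) - (59 - 50)*(-43)) = -19818 + ((3978 - 1*3763) - (59 - 50)*(-43)) = -19818 + ((3978 - 3763) - 9*(-43)) = -19818 + (215 - 1*(-387)) = -19818 + (215 + 387) = -19818 + 602 = -19216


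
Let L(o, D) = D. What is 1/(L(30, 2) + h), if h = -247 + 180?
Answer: -1/65 ≈ -0.015385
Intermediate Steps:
h = -67
1/(L(30, 2) + h) = 1/(2 - 67) = 1/(-65) = -1/65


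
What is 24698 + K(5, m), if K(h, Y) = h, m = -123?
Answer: 24703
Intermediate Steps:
24698 + K(5, m) = 24698 + 5 = 24703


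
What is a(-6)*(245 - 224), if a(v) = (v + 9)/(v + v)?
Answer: -21/4 ≈ -5.2500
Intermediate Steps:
a(v) = (9 + v)/(2*v) (a(v) = (9 + v)/((2*v)) = (9 + v)*(1/(2*v)) = (9 + v)/(2*v))
a(-6)*(245 - 224) = ((1/2)*(9 - 6)/(-6))*(245 - 224) = ((1/2)*(-1/6)*3)*21 = -1/4*21 = -21/4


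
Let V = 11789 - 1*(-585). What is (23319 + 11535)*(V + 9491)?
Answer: 762082710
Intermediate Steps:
V = 12374 (V = 11789 + 585 = 12374)
(23319 + 11535)*(V + 9491) = (23319 + 11535)*(12374 + 9491) = 34854*21865 = 762082710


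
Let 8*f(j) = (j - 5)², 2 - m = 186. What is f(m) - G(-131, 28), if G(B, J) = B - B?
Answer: 35721/8 ≈ 4465.1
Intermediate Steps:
m = -184 (m = 2 - 1*186 = 2 - 186 = -184)
f(j) = (-5 + j)²/8 (f(j) = (j - 5)²/8 = (-5 + j)²/8)
G(B, J) = 0
f(m) - G(-131, 28) = (-5 - 184)²/8 - 1*0 = (⅛)*(-189)² + 0 = (⅛)*35721 + 0 = 35721/8 + 0 = 35721/8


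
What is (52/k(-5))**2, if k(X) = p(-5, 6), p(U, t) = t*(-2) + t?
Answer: 676/9 ≈ 75.111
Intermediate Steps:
p(U, t) = -t (p(U, t) = -2*t + t = -t)
k(X) = -6 (k(X) = -1*6 = -6)
(52/k(-5))**2 = (52/(-6))**2 = (52*(-1/6))**2 = (-26/3)**2 = 676/9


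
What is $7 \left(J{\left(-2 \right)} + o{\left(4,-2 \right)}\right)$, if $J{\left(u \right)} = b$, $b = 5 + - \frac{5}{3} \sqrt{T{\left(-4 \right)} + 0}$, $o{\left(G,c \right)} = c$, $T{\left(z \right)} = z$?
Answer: $21 - \frac{70 i}{3} \approx 21.0 - 23.333 i$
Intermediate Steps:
$b = 5 - \frac{10 i}{3}$ ($b = 5 + - \frac{5}{3} \sqrt{-4 + 0} = 5 + \left(-5\right) \frac{1}{3} \sqrt{-4} = 5 - \frac{5 \cdot 2 i}{3} = 5 - \frac{10 i}{3} \approx 5.0 - 3.3333 i$)
$J{\left(u \right)} = 5 - \frac{10 i}{3}$
$7 \left(J{\left(-2 \right)} + o{\left(4,-2 \right)}\right) = 7 \left(\left(5 - \frac{10 i}{3}\right) - 2\right) = 7 \left(3 - \frac{10 i}{3}\right) = 21 - \frac{70 i}{3}$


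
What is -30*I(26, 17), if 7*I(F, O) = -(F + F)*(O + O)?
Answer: 53040/7 ≈ 7577.1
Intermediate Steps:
I(F, O) = -4*F*O/7 (I(F, O) = (-(F + F)*(O + O))/7 = (-2*F*2*O)/7 = (-4*F*O)/7 = -4*F*O/7)
-30*I(26, 17) = -(-120)*26*17/7 = -30*(-1768/7) = 53040/7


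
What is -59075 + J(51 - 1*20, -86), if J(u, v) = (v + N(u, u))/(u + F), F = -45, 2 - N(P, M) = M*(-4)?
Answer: -413545/7 ≈ -59078.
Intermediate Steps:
N(P, M) = 2 + 4*M (N(P, M) = 2 - M*(-4) = 2 - (-4)*M = 2 + 4*M)
J(u, v) = (2 + v + 4*u)/(-45 + u) (J(u, v) = (v + (2 + 4*u))/(u - 45) = (2 + v + 4*u)/(-45 + u))
-59075 + J(51 - 1*20, -86) = -59075 + (2 - 86 + 4*(51 - 1*20))/(-45 + (51 - 1*20)) = -59075 + (2 - 86 + 4*(51 - 20))/(-45 + (51 - 20)) = -59075 + (2 - 86 + 4*31)/(-45 + 31) = -59075 + (2 - 86 + 124)/(-14) = -59075 - 1/14*40 = -59075 - 20/7 = -413545/7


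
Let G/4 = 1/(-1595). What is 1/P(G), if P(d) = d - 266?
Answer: -1595/424274 ≈ -0.0037594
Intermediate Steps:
G = -4/1595 (G = 4/(-1595) = 4*(-1/1595) = -4/1595 ≈ -0.0025078)
P(d) = -266 + d
1/P(G) = 1/(-266 - 4/1595) = 1/(-424274/1595) = -1595/424274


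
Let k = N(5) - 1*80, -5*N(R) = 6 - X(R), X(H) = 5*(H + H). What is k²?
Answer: 126736/25 ≈ 5069.4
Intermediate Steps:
X(H) = 10*H (X(H) = 5*(2*H) = 10*H)
N(R) = -6/5 + 2*R (N(R) = -(6 - 10*R)/5 = -6/5 + 2*R)
k = -356/5 (k = (-6/5 + 2*5) - 1*80 = (-6/5 + 10) - 80 = 44/5 - 80 = -356/5 ≈ -71.200)
k² = (-356/5)² = 126736/25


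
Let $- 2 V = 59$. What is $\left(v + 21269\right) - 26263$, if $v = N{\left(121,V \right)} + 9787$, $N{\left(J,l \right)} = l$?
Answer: $\frac{9527}{2} \approx 4763.5$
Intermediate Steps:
$V = - \frac{59}{2}$ ($V = \left(- \frac{1}{2}\right) 59 = - \frac{59}{2} \approx -29.5$)
$v = \frac{19515}{2}$ ($v = - \frac{59}{2} + 9787 = \frac{19515}{2} \approx 9757.5$)
$\left(v + 21269\right) - 26263 = \left(\frac{19515}{2} + 21269\right) - 26263 = \frac{62053}{2} - 26263 = \frac{9527}{2}$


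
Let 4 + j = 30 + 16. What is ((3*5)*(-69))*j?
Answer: -43470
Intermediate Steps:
j = 42 (j = -4 + (30 + 16) = -4 + 46 = 42)
((3*5)*(-69))*j = ((3*5)*(-69))*42 = (15*(-69))*42 = -1035*42 = -43470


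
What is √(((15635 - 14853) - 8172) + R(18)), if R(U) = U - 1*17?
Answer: 3*I*√821 ≈ 85.959*I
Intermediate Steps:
R(U) = -17 + U (R(U) = U - 17 = -17 + U)
√(((15635 - 14853) - 8172) + R(18)) = √(((15635 - 14853) - 8172) + (-17 + 18)) = √((782 - 8172) + 1) = √(-7390 + 1) = √(-7389) = 3*I*√821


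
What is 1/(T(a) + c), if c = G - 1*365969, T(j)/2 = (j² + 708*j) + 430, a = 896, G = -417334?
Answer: 1/2091925 ≈ 4.7803e-7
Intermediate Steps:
T(j) = 860 + 2*j² + 1416*j (T(j) = 2*((j² + 708*j) + 430) = 2*(430 + j² + 708*j) = 860 + 2*j² + 1416*j)
c = -783303 (c = -417334 - 1*365969 = -417334 - 365969 = -783303)
1/(T(a) + c) = 1/((860 + 2*896² + 1416*896) - 783303) = 1/((860 + 2*802816 + 1268736) - 783303) = 1/((860 + 1605632 + 1268736) - 783303) = 1/(2875228 - 783303) = 1/2091925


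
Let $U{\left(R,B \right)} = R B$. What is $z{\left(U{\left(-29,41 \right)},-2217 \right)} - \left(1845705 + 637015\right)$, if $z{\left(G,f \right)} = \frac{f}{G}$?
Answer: $- \frac{2951951863}{1189} \approx -2.4827 \cdot 10^{6}$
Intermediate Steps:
$U{\left(R,B \right)} = B R$
$z{\left(U{\left(-29,41 \right)},-2217 \right)} - \left(1845705 + 637015\right) = - \frac{2217}{41 \left(-29\right)} - \left(1845705 + 637015\right) = - \frac{2217}{-1189} - 2482720 = \left(-2217\right) \left(- \frac{1}{1189}\right) - 2482720 = \frac{2217}{1189} - 2482720 = - \frac{2951951863}{1189}$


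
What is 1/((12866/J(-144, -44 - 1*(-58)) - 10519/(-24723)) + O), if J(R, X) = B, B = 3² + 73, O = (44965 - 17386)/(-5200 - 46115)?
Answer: 6311745/989621453 ≈ 0.0063779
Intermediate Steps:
O = -9193/17105 (O = 27579/(-51315) = 27579*(-1/51315) = -9193/17105 ≈ -0.53745)
B = 82 (B = 9 + 73 = 82)
J(R, X) = 82
1/((12866/J(-144, -44 - 1*(-58)) - 10519/(-24723)) + O) = 1/((12866/82 - 10519/(-24723)) - 9193/17105) = 1/((12866*(1/82) - 10519*(-1/24723)) - 9193/17105) = 1/((6433/41 + 157/369) - 9193/17105) = 1/(58054/369 - 9193/17105) = 1/(989621453/6311745) = 6311745/989621453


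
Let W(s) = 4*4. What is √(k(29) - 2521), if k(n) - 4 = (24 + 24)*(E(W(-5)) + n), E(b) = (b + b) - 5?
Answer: 3*√19 ≈ 13.077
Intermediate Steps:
W(s) = 16
E(b) = -5 + 2*b (E(b) = 2*b - 5 = -5 + 2*b)
k(n) = 1300 + 48*n (k(n) = 4 + (24 + 24)*((-5 + 2*16) + n) = 4 + 48*((-5 + 32) + n) = 4 + 48*(27 + n) = 4 + (1296 + 48*n) = 1300 + 48*n)
√(k(29) - 2521) = √((1300 + 48*29) - 2521) = √((1300 + 1392) - 2521) = √(2692 - 2521) = √171 = 3*√19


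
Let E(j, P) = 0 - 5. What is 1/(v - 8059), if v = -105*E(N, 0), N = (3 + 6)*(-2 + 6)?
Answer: -1/7534 ≈ -0.00013273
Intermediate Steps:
N = 36 (N = 9*4 = 36)
E(j, P) = -5
v = 525 (v = -105*(-5) = 525)
1/(v - 8059) = 1/(525 - 8059) = 1/(-7534) = -1/7534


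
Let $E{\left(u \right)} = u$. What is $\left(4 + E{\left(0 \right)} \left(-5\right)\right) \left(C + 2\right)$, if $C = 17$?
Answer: $76$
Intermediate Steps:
$\left(4 + E{\left(0 \right)} \left(-5\right)\right) \left(C + 2\right) = \left(4 + 0 \left(-5\right)\right) \left(17 + 2\right) = \left(4 + 0\right) 19 = 4 \cdot 19 = 76$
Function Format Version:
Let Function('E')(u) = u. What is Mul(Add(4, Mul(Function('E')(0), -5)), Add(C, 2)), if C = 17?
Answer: 76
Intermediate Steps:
Mul(Add(4, Mul(Function('E')(0), -5)), Add(C, 2)) = Mul(Add(4, Mul(0, -5)), Add(17, 2)) = Mul(Add(4, 0), 19) = Mul(4, 19) = 76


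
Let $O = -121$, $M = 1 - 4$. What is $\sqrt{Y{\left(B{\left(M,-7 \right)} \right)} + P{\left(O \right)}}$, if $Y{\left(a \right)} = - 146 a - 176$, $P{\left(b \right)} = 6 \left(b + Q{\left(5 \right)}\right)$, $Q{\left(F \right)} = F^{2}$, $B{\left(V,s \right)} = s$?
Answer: $3 \sqrt{30} \approx 16.432$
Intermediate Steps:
$M = -3$ ($M = 1 - 4 = -3$)
$P{\left(b \right)} = 150 + 6 b$ ($P{\left(b \right)} = 6 \left(b + 5^{2}\right) = 6 \left(b + 25\right) = 6 \left(25 + b\right) = 150 + 6 b$)
$Y{\left(a \right)} = -176 - 146 a$
$\sqrt{Y{\left(B{\left(M,-7 \right)} \right)} + P{\left(O \right)}} = \sqrt{\left(-176 - -1022\right) + \left(150 + 6 \left(-121\right)\right)} = \sqrt{\left(-176 + 1022\right) + \left(150 - 726\right)} = \sqrt{846 - 576} = \sqrt{270} = 3 \sqrt{30}$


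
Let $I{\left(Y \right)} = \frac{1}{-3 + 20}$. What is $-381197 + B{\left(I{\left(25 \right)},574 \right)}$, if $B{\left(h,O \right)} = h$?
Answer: $- \frac{6480348}{17} \approx -3.812 \cdot 10^{5}$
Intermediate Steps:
$I{\left(Y \right)} = \frac{1}{17}$
$-381197 + B{\left(I{\left(25 \right)},574 \right)} = -381197 + \frac{1}{17} = - \frac{6480348}{17}$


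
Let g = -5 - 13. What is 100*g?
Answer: -1800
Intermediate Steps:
g = -18
100*g = 100*(-18) = -1800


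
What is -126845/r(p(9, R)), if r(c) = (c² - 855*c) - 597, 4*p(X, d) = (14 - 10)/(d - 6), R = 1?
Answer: 137875/463 ≈ 297.79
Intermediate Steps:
p(X, d) = 1/(-6 + d) (p(X, d) = ((14 - 10)/(d - 6))/4 = (4/(-6 + d))/4 = 1/(-6 + d))
r(c) = -597 + c² - 855*c
-126845/r(p(9, R)) = -126845/(-597 + (1/(-6 + 1))² - 855/(-6 + 1)) = -126845/(-597 + (1/(-5))² - 855/(-5)) = -126845/(-597 + (-⅕)² - 855*(-⅕)) = -126845/(-597 + 1/25 + 171) = -126845/(-10649/25) = -126845*(-25/10649) = 137875/463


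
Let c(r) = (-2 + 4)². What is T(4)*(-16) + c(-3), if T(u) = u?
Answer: -60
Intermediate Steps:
c(r) = 4 (c(r) = 2² = 4)
T(4)*(-16) + c(-3) = 4*(-16) + 4 = -64 + 4 = -60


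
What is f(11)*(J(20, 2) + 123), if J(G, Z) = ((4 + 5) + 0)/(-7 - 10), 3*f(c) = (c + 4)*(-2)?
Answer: -20820/17 ≈ -1224.7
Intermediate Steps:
f(c) = -8/3 - 2*c/3 (f(c) = ((c + 4)*(-2))/3 = ((4 + c)*(-2))/3 = (-8 - 2*c)/3 = -8/3 - 2*c/3)
J(G, Z) = -9/17 (J(G, Z) = (9 + 0)/(-17) = 9*(-1/17) = -9/17)
f(11)*(J(20, 2) + 123) = (-8/3 - 2/3*11)*(-9/17 + 123) = (-8/3 - 22/3)*(2082/17) = -10*2082/17 = -20820/17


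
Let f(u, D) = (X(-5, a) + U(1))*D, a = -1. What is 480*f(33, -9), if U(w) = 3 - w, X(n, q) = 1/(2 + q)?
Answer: -12960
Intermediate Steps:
f(u, D) = 3*D (f(u, D) = (1/(2 - 1) + (3 - 1*1))*D = (1/1 + (3 - 1))*D = (1 + 2)*D = 3*D)
480*f(33, -9) = 480*(3*(-9)) = 480*(-27) = -12960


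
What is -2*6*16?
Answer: -192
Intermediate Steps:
-2*6*16 = -12*16 = -192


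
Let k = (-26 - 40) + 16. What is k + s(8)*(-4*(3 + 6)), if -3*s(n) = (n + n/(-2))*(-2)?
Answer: -146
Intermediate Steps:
k = -50 (k = -66 + 16 = -50)
s(n) = n/3 (s(n) = -(n + n/(-2))*(-2)/3 = -(n + n*(-½))*(-2)/3 = -(n - n/2)*(-2)/3 = -n/2*(-2)/3 = -(-1)*n/3 = n/3)
k + s(8)*(-4*(3 + 6)) = -50 + ((⅓)*8)*(-4*(3 + 6)) = -50 + 8*(-4*9)/3 = -50 + (8/3)*(-36) = -50 - 96 = -146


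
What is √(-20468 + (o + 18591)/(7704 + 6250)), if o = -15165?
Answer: I*√996340179971/6977 ≈ 143.07*I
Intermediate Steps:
√(-20468 + (o + 18591)/(7704 + 6250)) = √(-20468 + (-15165 + 18591)/(7704 + 6250)) = √(-20468 + 3426/13954) = √(-20468 + 3426*(1/13954)) = √(-20468 + 1713/6977) = √(-142803523/6977) = I*√996340179971/6977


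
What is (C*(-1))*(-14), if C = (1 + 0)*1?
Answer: 14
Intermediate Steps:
C = 1 (C = 1*1 = 1)
(C*(-1))*(-14) = (1*(-1))*(-14) = -1*(-14) = 14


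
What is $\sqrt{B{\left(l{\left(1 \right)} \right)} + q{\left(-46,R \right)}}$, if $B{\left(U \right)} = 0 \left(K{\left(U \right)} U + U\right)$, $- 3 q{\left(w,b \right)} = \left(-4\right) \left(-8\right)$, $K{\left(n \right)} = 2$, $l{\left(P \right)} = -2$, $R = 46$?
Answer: $\frac{4 i \sqrt{6}}{3} \approx 3.266 i$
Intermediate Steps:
$q{\left(w,b \right)} = - \frac{32}{3}$ ($q{\left(w,b \right)} = - \frac{\left(-4\right) \left(-8\right)}{3} = \left(- \frac{1}{3}\right) 32 = - \frac{32}{3}$)
$B{\left(U \right)} = 0$ ($B{\left(U \right)} = 0 \left(2 U + U\right) = 0 \cdot 3 U = 0$)
$\sqrt{B{\left(l{\left(1 \right)} \right)} + q{\left(-46,R \right)}} = \sqrt{0 - \frac{32}{3}} = \sqrt{- \frac{32}{3}} = \frac{4 i \sqrt{6}}{3}$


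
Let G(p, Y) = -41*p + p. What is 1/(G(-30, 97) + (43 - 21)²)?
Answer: 1/1684 ≈ 0.00059382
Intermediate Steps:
G(p, Y) = -40*p
1/(G(-30, 97) + (43 - 21)²) = 1/(-40*(-30) + (43 - 21)²) = 1/(1200 + 22²) = 1/(1200 + 484) = 1/1684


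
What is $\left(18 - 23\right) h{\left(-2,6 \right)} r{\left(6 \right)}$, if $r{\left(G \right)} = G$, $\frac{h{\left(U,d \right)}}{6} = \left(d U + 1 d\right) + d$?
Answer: $0$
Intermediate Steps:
$h{\left(U,d \right)} = 12 d + 6 U d$ ($h{\left(U,d \right)} = 6 \left(\left(d U + 1 d\right) + d\right) = 6 \left(\left(U d + d\right) + d\right) = 6 \left(\left(d + U d\right) + d\right) = 6 \left(2 d + U d\right) = 12 d + 6 U d$)
$\left(18 - 23\right) h{\left(-2,6 \right)} r{\left(6 \right)} = \left(18 - 23\right) 6 \cdot 6 \left(2 - 2\right) 6 = - 5 \cdot 6 \cdot 6 \cdot 0 \cdot 6 = \left(-5\right) 0 \cdot 6 = 0 \cdot 6 = 0$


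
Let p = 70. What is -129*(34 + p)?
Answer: -13416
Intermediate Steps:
-129*(34 + p) = -129*(34 + 70) = -129*104 = -13416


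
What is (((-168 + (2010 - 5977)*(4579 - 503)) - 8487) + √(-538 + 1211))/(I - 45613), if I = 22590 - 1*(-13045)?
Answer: 16178147/9978 - √673/9978 ≈ 1621.4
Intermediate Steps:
I = 35635 (I = 22590 + 13045 = 35635)
(((-168 + (2010 - 5977)*(4579 - 503)) - 8487) + √(-538 + 1211))/(I - 45613) = (((-168 + (2010 - 5977)*(4579 - 503)) - 8487) + √(-538 + 1211))/(35635 - 45613) = (((-168 - 3967*4076) - 8487) + √673)/(-9978) = (((-168 - 16169492) - 8487) + √673)*(-1/9978) = ((-16169660 - 8487) + √673)*(-1/9978) = (-16178147 + √673)*(-1/9978) = 16178147/9978 - √673/9978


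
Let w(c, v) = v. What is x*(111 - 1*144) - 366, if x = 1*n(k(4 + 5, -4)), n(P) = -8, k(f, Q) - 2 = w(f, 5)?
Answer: -102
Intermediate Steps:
k(f, Q) = 7 (k(f, Q) = 2 + 5 = 7)
x = -8 (x = 1*(-8) = -8)
x*(111 - 1*144) - 366 = -8*(111 - 1*144) - 366 = -8*(111 - 144) - 366 = -8*(-33) - 366 = 264 - 366 = -102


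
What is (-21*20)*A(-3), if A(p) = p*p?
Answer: -3780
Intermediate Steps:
A(p) = p²
(-21*20)*A(-3) = -21*20*(-3)² = -420*9 = -3780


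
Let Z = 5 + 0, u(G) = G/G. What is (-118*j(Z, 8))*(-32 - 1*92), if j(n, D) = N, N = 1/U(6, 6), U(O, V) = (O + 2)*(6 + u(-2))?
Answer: 1829/7 ≈ 261.29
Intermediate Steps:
u(G) = 1
Z = 5
U(O, V) = 14 + 7*O (U(O, V) = (O + 2)*(6 + 1) = (2 + O)*7 = 14 + 7*O)
N = 1/56 (N = 1/(14 + 7*6) = 1/(14 + 42) = 1/56 ≈ 0.017857)
j(n, D) = 1/56
(-118*j(Z, 8))*(-32 - 1*92) = (-118*1/56)*(-32 - 1*92) = -59*(-32 - 92)/28 = -59/28*(-124) = 1829/7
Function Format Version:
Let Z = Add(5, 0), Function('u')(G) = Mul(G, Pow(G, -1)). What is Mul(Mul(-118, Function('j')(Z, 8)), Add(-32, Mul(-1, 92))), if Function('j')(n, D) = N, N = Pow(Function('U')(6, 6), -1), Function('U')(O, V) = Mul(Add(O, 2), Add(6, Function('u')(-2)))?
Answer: Rational(1829, 7) ≈ 261.29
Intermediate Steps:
Function('u')(G) = 1
Z = 5
Function('U')(O, V) = Add(14, Mul(7, O)) (Function('U')(O, V) = Mul(Add(O, 2), Add(6, 1)) = Mul(Add(2, O), 7) = Add(14, Mul(7, O)))
N = Rational(1, 56) (N = Pow(Add(14, Mul(7, 6)), -1) = Pow(Add(14, 42), -1) = Pow(56, -1) = Rational(1, 56) ≈ 0.017857)
Function('j')(n, D) = Rational(1, 56)
Mul(Mul(-118, Function('j')(Z, 8)), Add(-32, Mul(-1, 92))) = Mul(Mul(-118, Rational(1, 56)), Add(-32, Mul(-1, 92))) = Mul(Rational(-59, 28), Add(-32, -92)) = Mul(Rational(-59, 28), -124) = Rational(1829, 7)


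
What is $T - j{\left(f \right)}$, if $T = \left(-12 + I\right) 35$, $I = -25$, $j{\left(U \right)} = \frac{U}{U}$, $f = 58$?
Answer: $-1296$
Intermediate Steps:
$j{\left(U \right)} = 1$
$T = -1295$ ($T = \left(-12 - 25\right) 35 = \left(-37\right) 35 = -1295$)
$T - j{\left(f \right)} = -1295 - 1 = -1296$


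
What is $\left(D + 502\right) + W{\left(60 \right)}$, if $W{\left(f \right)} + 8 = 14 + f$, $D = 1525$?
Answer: $2093$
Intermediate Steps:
$W{\left(f \right)} = 6 + f$ ($W{\left(f \right)} = -8 + \left(14 + f\right) = 6 + f$)
$\left(D + 502\right) + W{\left(60 \right)} = \left(1525 + 502\right) + \left(6 + 60\right) = 2027 + 66 = 2093$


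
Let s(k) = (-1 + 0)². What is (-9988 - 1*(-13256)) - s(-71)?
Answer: 3267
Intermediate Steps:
s(k) = 1 (s(k) = (-1)² = 1)
(-9988 - 1*(-13256)) - s(-71) = (-9988 - 1*(-13256)) - 1*1 = (-9988 + 13256) - 1 = 3268 - 1 = 3267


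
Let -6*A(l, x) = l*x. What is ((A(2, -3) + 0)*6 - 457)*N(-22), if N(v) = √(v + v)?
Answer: -902*I*√11 ≈ -2991.6*I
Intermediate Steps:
N(v) = √2*√v (N(v) = √(2*v) = √2*√v)
A(l, x) = -l*x/6
((A(2, -3) + 0)*6 - 457)*N(-22) = ((-⅙*2*(-3) + 0)*6 - 457)*(√2*√(-22)) = ((1 + 0)*6 - 457)*(√2*(I*√22)) = (1*6 - 457)*(2*I*√11) = (6 - 457)*(2*I*√11) = -902*I*√11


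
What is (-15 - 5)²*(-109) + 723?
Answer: -42877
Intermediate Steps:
(-15 - 5)²*(-109) + 723 = (-20)²*(-109) + 723 = 400*(-109) + 723 = -43600 + 723 = -42877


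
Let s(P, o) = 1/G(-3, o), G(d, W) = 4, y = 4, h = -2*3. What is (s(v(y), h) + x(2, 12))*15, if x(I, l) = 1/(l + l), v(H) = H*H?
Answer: 35/8 ≈ 4.3750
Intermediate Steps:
h = -6
v(H) = H**2
s(P, o) = 1/4
x(I, l) = 1/(2*l)
(s(v(y), h) + x(2, 12))*15 = (1/4 + (1/2)/12)*15 = (1/4 + (1/2)*(1/12))*15 = (1/4 + 1/24)*15 = (7/24)*15 = 35/8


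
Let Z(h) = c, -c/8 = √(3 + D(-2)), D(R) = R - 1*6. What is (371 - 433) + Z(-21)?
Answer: -62 - 8*I*√5 ≈ -62.0 - 17.889*I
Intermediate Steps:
D(R) = -6 + R (D(R) = R - 6 = -6 + R)
c = -8*I*√5 (c = -8*√(3 + (-6 - 2)) = -8*√(3 - 8) = -8*I*√5 ≈ -17.889*I)
Z(h) = -8*I*√5
(371 - 433) + Z(-21) = (371 - 433) - 8*I*√5 = -62 - 8*I*√5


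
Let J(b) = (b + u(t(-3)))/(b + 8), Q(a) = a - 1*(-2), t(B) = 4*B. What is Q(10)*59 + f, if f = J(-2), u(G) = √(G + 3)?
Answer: 2123/3 + I/2 ≈ 707.67 + 0.5*I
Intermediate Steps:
Q(a) = 2 + a (Q(a) = a + 2 = 2 + a)
u(G) = √(3 + G)
J(b) = (b + 3*I)/(8 + b) (J(b) = (b + √(3 + 4*(-3)))/(b + 8) = (b + √(3 - 12))/(8 + b) = (b + √(-9))/(8 + b) = (b + 3*I)/(8 + b))
f = -⅓ + I/2 (f = (-2 + 3*I)/(8 - 2) = (-2 + 3*I)/6 = -⅓ + I/2 ≈ -0.33333 + 0.5*I)
Q(10)*59 + f = (2 + 10)*59 + (-⅓ + I/2) = 12*59 + (-⅓ + I/2) = 708 + (-⅓ + I/2) = 2123/3 + I/2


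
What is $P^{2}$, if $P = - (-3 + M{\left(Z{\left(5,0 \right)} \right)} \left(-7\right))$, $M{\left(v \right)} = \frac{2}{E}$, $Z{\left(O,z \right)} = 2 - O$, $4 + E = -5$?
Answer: $\frac{169}{81} \approx 2.0864$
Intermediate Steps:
$E = -9$ ($E = -4 - 5 = -9$)
$M{\left(v \right)} = - \frac{2}{9}$ ($M{\left(v \right)} = \frac{2}{-9} = 2 \left(- \frac{1}{9}\right) = - \frac{2}{9}$)
$P = \frac{13}{9}$ ($P = - (-3 - - \frac{14}{9}) = - (-3 + \frac{14}{9}) = \left(-1\right) \left(- \frac{13}{9}\right) = \frac{13}{9} \approx 1.4444$)
$P^{2} = \left(\frac{13}{9}\right)^{2} = \frac{169}{81}$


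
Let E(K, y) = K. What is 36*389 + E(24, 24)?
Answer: 14028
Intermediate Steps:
36*389 + E(24, 24) = 36*389 + 24 = 14004 + 24 = 14028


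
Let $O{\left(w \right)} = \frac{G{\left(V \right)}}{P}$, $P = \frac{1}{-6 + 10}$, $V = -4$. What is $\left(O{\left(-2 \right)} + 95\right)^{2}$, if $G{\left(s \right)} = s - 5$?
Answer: $3481$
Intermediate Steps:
$P = \frac{1}{4} \approx 0.25$
$G{\left(s \right)} = -5 + s$
$O{\left(w \right)} = -36$ ($O{\left(w \right)} = \left(-5 - 4\right) \frac{1}{\frac{1}{4}} = \left(-9\right) 4 = -36$)
$\left(O{\left(-2 \right)} + 95\right)^{2} = \left(-36 + 95\right)^{2} = 59^{2} = 3481$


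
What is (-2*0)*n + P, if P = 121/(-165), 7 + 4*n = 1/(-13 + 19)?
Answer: -11/15 ≈ -0.73333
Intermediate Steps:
n = -41/24 (n = -7/4 + 1/(4*(-13 + 19)) = -7/4 + (¼)/6 = -7/4 + (¼)*(⅙) = -7/4 + 1/24 = -41/24 ≈ -1.7083)
P = -11/15 (P = 121*(-1/165) = -11/15 ≈ -0.73333)
(-2*0)*n + P = -2*0*(-41/24) - 11/15 = 0*(-41/24) - 11/15 = 0 - 11/15 = -11/15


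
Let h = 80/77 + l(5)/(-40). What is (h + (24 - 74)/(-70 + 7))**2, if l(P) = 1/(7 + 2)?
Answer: 2572822729/768398400 ≈ 3.3483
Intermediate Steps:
l(P) = 1/9
h = 28723/27720 (h = 80/77 + (1/9)/(-40) = 80*(1/77) + (1/9)*(-1/40) = 80/77 - 1/360 = 28723/27720 ≈ 1.0362)
(h + (24 - 74)/(-70 + 7))**2 = (28723/27720 + (24 - 74)/(-70 + 7))**2 = (28723/27720 - 50/(-63))**2 = (28723/27720 - 50*(-1/63))**2 = (28723/27720 + 50/63)**2 = (50723/27720)**2 = 2572822729/768398400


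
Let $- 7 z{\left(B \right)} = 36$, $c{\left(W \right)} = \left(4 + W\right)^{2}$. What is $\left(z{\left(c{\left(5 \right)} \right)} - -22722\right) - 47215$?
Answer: $- \frac{171487}{7} \approx -24498.0$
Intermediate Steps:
$z{\left(B \right)} = - \frac{36}{7}$ ($z{\left(B \right)} = \left(- \frac{1}{7}\right) 36 = - \frac{36}{7}$)
$\left(z{\left(c{\left(5 \right)} \right)} - -22722\right) - 47215 = \left(- \frac{36}{7} - -22722\right) - 47215 = \left(- \frac{36}{7} + 22722\right) - 47215 = \frac{159018}{7} - 47215 = - \frac{171487}{7}$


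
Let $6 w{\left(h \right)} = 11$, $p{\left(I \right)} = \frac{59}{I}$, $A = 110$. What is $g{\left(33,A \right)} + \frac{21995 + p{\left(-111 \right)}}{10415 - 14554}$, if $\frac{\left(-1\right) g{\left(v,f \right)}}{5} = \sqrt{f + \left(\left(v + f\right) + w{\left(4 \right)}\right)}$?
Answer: $- \frac{2441386}{459429} - \frac{5 \sqrt{9174}}{6} \approx -85.131$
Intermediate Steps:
$w{\left(h \right)} = \frac{11}{6}$ ($w{\left(h \right)} = \frac{1}{6} \cdot 11 = \frac{11}{6}$)
$g{\left(v,f \right)} = - 5 \sqrt{\frac{11}{6} + v + 2 f}$ ($g{\left(v,f \right)} = - 5 \sqrt{f + \left(\left(v + f\right) + \frac{11}{6}\right)} = - 5 \sqrt{f + \left(\left(f + v\right) + \frac{11}{6}\right)} = - 5 \sqrt{f + \left(\frac{11}{6} + f + v\right)} = - 5 \sqrt{\frac{11}{6} + v + 2 f}$)
$g{\left(33,A \right)} + \frac{21995 + p{\left(-111 \right)}}{10415 - 14554} = - \frac{5 \sqrt{66 + 36 \cdot 33 + 72 \cdot 110}}{6} + \frac{21995 + \frac{59}{-111}}{10415 - 14554} = - \frac{5 \sqrt{66 + 1188 + 7920}}{6} + \frac{21995 + 59 \left(- \frac{1}{111}\right)}{-4139} = - \frac{5 \sqrt{9174}}{6} + \left(21995 - \frac{59}{111}\right) \left(- \frac{1}{4139}\right) = - \frac{5 \sqrt{9174}}{6} + \frac{2441386}{111} \left(- \frac{1}{4139}\right) = - \frac{5 \sqrt{9174}}{6} - \frac{2441386}{459429} = - \frac{2441386}{459429} - \frac{5 \sqrt{9174}}{6}$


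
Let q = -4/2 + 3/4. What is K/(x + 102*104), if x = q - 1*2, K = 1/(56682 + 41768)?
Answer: 2/2088075275 ≈ 9.5782e-10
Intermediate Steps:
q = -5/4 (q = -4*½ + 3*(¼) = -2 + ¾ = -5/4 ≈ -1.2500)
K = 1/98450 ≈ 1.0157e-5
x = -13/4 (x = -5/4 - 1*2 = -5/4 - 2 = -13/4 ≈ -3.2500)
K/(x + 102*104) = 1/(98450*(-13/4 + 102*104)) = 1/(98450*(-13/4 + 10608)) = 1/(98450*(42419/4)) = (1/98450)*(4/42419) = 2/2088075275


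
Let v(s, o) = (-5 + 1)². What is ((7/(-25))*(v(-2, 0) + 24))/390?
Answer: -28/975 ≈ -0.028718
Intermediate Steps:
v(s, o) = 16 (v(s, o) = (-4)² = 16)
((7/(-25))*(v(-2, 0) + 24))/390 = ((7/(-25))*(16 + 24))/390 = ((7*(-1/25))*40)*(1/390) = -7/25*40*(1/390) = -56/5*1/390 = -28/975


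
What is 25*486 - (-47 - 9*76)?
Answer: 12881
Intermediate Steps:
25*486 - (-47 - 9*76) = 12150 - (-47 - 684) = 12150 - 1*(-731) = 12150 + 731 = 12881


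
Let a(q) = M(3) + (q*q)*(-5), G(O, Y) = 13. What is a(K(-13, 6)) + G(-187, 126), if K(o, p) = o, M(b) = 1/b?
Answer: -2495/3 ≈ -831.67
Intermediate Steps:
a(q) = ⅓ - 5*q² (a(q) = 1/3 + (q*q)*(-5) = ⅓ + q²*(-5) = ⅓ - 5*q²)
a(K(-13, 6)) + G(-187, 126) = (⅓ - 5*(-13)²) + 13 = (⅓ - 5*169) + 13 = (⅓ - 845) + 13 = -2534/3 + 13 = -2495/3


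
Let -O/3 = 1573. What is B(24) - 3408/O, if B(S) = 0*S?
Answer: 1136/1573 ≈ 0.72219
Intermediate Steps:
O = -4719 (O = -3*1573 = -4719)
B(S) = 0
B(24) - 3408/O = 0 - 3408/(-4719) = 0 - 3408*(-1/4719) = 0 + 1136/1573 = 1136/1573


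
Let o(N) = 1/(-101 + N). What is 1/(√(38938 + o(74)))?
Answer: 3*√126159/210265 ≈ 0.0050677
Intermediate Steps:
1/(√(38938 + o(74))) = 1/(√(38938 + 1/(-101 + 74))) = 1/(√(38938 + 1/(-27))) = 1/(√(38938 - 1/27)) = 1/(√(1051325/27)) = 1/(5*√126159/9) = 3*√126159/210265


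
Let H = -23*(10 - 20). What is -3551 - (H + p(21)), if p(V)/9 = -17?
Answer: -3628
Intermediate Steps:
p(V) = -153 (p(V) = 9*(-17) = -153)
H = 230 (H = -23*(-10) = 230)
-3551 - (H + p(21)) = -3551 - (230 - 153) = -3551 - 1*77 = -3551 - 77 = -3628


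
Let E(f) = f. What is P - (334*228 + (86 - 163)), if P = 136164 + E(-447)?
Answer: 59642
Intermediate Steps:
P = 135717 (P = 136164 - 447 = 135717)
P - (334*228 + (86 - 163)) = 135717 - (334*228 + (86 - 163)) = 135717 - (76152 - 77) = 135717 - 1*76075 = 135717 - 76075 = 59642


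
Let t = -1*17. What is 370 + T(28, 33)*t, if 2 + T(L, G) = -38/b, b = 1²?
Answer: 1050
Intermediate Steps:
b = 1
T(L, G) = -40 (T(L, G) = -2 - 38/1 = -2 - 38*1 = -2 - 38 = -40)
t = -17
370 + T(28, 33)*t = 370 - 40*(-17) = 370 + 680 = 1050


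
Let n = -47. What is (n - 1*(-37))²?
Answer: 100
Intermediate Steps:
(n - 1*(-37))² = (-47 - 1*(-37))² = (-47 + 37)² = (-10)² = 100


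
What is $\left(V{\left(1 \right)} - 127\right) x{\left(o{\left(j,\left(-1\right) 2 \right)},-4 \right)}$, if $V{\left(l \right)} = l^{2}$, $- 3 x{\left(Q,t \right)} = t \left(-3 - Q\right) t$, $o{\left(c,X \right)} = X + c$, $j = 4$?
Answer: $-3360$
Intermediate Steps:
$x{\left(Q,t \right)} = - \frac{t^{2} \left(-3 - Q\right)}{3}$ ($x{\left(Q,t \right)} = - \frac{t \left(-3 - Q\right) t}{3} = - \frac{t^{2} \left(-3 - Q\right)}{3}$)
$\left(V{\left(1 \right)} - 127\right) x{\left(o{\left(j,\left(-1\right) 2 \right)},-4 \right)} = \left(1^{2} - 127\right) \frac{\left(-4\right)^{2} \left(3 + \left(\left(-1\right) 2 + 4\right)\right)}{3} = \left(1 - 127\right) \frac{1}{3} \cdot 16 \left(3 + \left(-2 + 4\right)\right) = - 126 \cdot \frac{1}{3} \cdot 16 \left(3 + 2\right) = - 126 \cdot \frac{1}{3} \cdot 16 \cdot 5 = \left(-126\right) \frac{80}{3} = -3360$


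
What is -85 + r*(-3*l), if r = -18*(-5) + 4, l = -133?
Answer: 37421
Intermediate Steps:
r = 94 (r = 90 + 4 = 94)
-85 + r*(-3*l) = -85 + 94*(-3*(-133)) = -85 + 94*399 = -85 + 37506 = 37421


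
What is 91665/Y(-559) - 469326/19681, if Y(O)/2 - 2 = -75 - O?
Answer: 49921259/708516 ≈ 70.459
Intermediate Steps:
Y(O) = -146 - 2*O (Y(O) = 4 + 2*(-75 - O) = 4 + (-150 - 2*O) = -146 - 2*O)
91665/Y(-559) - 469326/19681 = 91665/(-146 - 2*(-559)) - 469326/19681 = 91665/(-146 + 1118) - 469326*1/19681 = 91665/972 - 469326/19681 = 91665*(1/972) - 469326/19681 = 3395/36 - 469326/19681 = 49921259/708516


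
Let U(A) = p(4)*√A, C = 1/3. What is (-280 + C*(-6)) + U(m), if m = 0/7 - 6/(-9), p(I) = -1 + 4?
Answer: -282 + √6 ≈ -279.55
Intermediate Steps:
C = ⅓ ≈ 0.33333
p(I) = 3
m = ⅔ (m = 0*(⅐) - 6*(-⅑) = 0 + ⅔ = ⅔ ≈ 0.66667)
U(A) = 3*√A
(-280 + C*(-6)) + U(m) = (-280 + (⅓)*(-6)) + 3*√(⅔) = (-280 - 2) + 3*(√6/3) = -282 + √6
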